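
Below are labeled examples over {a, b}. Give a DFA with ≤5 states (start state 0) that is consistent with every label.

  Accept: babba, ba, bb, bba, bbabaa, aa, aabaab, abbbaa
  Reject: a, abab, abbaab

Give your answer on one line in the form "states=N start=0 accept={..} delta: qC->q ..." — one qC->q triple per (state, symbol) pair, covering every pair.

states=4 start=0 accept={0,2} delta: 0a->1 0b->1 1a->0 1b->2 2a->2 2b->3 3a->1 3b->0

Grow the machine one transition at a time. Run the examples from 0; the earliest place one falls off (shortest prefix, ties alphabetical) gets sent to the lowest-numbered state that keeps every Accept/Reject pair distinguishable — a pair clashes when both reach the same state with identical unread suffix — and to a fresh state only if none does.
a: 0a undefined. 0a->0: no, aa/a meet in 0. Open state 1: 0a->1.
b: 0b undefined. 0b->0: no, ba/a meet in 1. 0b->1: ok.
aa: 1a undefined. 1a->0: ok.
ab: 1b undefined. 1b->0: no, babba/a meet in 1. 1b->1: no, bb/a meet in 1. Open state 2: 1b->2.
aba: 2a undefined. 2a->0: no, bbabaa/a meet in 1. 2a->1: no, babba/a meet in 1. 2a->2: ok.
abb: 2b undefined. 2b->0: no, ba/abab meet in 0. 2b->1: no, babba/abbaab meet in 2. 2b->2: no, babba/abab meet in 2. Open state 3: 2b->3.
abba: 3a undefined. 3a->0: no, babba/abbaab meet in 2. 3a->1: ok.
abbb: 3b undefined. 3b->0: ok.
All examples now run through 4 states with every (state, symbol) defined. Accept strings end in {0,2}, Reject strings end in {1,3}; accept={0,2}.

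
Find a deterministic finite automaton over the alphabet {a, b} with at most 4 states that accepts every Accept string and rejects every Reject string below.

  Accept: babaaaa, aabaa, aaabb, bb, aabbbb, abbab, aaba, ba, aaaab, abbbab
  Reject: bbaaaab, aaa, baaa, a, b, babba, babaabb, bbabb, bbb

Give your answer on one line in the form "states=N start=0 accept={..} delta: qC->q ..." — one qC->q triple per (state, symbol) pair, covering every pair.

State merging on the prefix tree: take the shortest (then alphabetical) example prefix whose next move is undefined and point that move at state 0, else 1, else 2, ...; a target is out if some Accept/Reject pair would then sit in one state with the same input left (inseparable). If every existing state is out, open a new one.
a: 0a undefined. 0a->0: no, aaaab/b meet in 0 with "b" left. Open state 1: 0a->1.
b: 0b undefined. 0b->0: no, bb/b meet in 0. 0b->1: ok.
aa: 1a undefined. 1a->0: no, babaaaa/aaa meet in 1. 1a->1: no, aaabb/bbb meet in 1 with "bb" left. Open state 2: 1a->2.
ab: 1b undefined. 1b->0: no, aaaab/bbaaaab meet in 2 with "aab" left. 1b->1: no, bb/a meet in 1. 1b->2: no, aaabb/bbabb meet in 2 with "abb" left. Open state 3: 1b->3.
aaa: 2a undefined. 2a->0: ok.
aab: 2b undefined. 2b->0: no, babaaaa/baaa meet in 1. 2b->1: no, aabaa/aaa meet in 0. 2b->2: no, babaaaa/aaa meet in 0. 2b->3: ok.
abb: 3b undefined. 3b->0: ok.
bba: 3a undefined. 3a->0: no, babaaaa/aaa meet in 0. 3a->1: no, babaaaa/baaa meet in 1. 3a->2: no, aabaa/aaa meet in 0. 3a->3: ok.
All examples now run through 4 states with every (state, symbol) defined. Accept strings end in {2,3}, Reject strings end in {0,1}; accept={2,3}.

states=4 start=0 accept={2,3} delta: 0a->1 0b->1 1a->2 1b->3 2a->0 2b->3 3a->3 3b->0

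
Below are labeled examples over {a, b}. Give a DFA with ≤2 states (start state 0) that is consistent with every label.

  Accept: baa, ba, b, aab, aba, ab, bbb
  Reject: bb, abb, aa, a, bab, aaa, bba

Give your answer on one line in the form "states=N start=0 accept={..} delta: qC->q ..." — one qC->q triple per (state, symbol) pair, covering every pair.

Fold the examples into a partial DFA from state 0: repeatedly fix the first undefined (state, symbol) met by the shortest-then-alphabetical prefix, trying targets in increasing order and rejecting any under which an Accept and a Reject string meet in one state with the same remainder; add a state when all current targets are rejected. Accepting states are where Accept strings end.
a: 0a undefined. 0a->0: ok.
b: 0b undefined. 0b->0: no, baa/bb meet in 0. Open state 1: 0b->1.
ba: 1a undefined. 1a->0: no, baa/aa meet in 0. 1a->1: ok.
bb: 1b undefined. 1b->0: ok.
All examples now run through 2 states with every (state, symbol) defined. Accept strings end in {1}, Reject strings end in {0}; accept={1}.

states=2 start=0 accept={1} delta: 0a->0 0b->1 1a->1 1b->0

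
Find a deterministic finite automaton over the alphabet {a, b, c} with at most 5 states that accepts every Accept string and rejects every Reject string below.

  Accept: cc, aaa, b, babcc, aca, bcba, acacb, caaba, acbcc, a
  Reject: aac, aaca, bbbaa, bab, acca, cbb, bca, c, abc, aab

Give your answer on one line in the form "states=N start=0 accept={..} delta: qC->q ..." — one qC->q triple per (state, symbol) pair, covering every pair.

Fold the examples into a partial DFA from state 0: repeatedly fix the first undefined (state, symbol) met by the shortest-then-alphabetical prefix, trying targets in increasing order and rejecting any under which an Accept and a Reject string meet in one state with the same remainder; add a state when all current targets are rejected. Accepting states are where Accept strings end.
a: 0a undefined. 0a->0: no, b/aab meet in 0 with "b" left. Open state 1: 0a->1.
b: 0b undefined. 0b->0: ok.
c: 0c undefined. 0c->0: no, cc/cbb meet in 0. 0c->1: no, a/c meet in 1. Open state 2: 0c->2.
aa: 1a undefined. 1a->0: no, b/bbbaa meet in 0. 1a->1: no, aaa/bbbaa meet in 1. 1a->2: no, cc/aac meet in 2 with "c" left. Open state 3: 1a->3.
ab: 1b undefined. 1b->0: no, b/bab meet in 0. 1b->1: no, a/bab meet in 1. 1b->2: no, cc/abc meet in 2 with "c" left. 1b->3: ok.
ac: 1c undefined. 1c->0: ok.
ca: 2a undefined. 2a->0: no, b/acca meet in 0. 2a->1: no, aca/acca meet in 1. 2a->2: ok.
cb: 2b undefined. 2b->0: no, b/cbb meet in 0. 2b->1: no, bcba/bbbaa meet in 3. 2b->2: no, bcba/acca meet in 2. 2b->3: ok.
cc: 2c undefined. 2c->0: ok.
aaa: 3a undefined. 3a->0: ok.
aab: 3b undefined. 3b->0: no, cc/cbb meet in 0. 3b->1: no, aca/cbb meet in 1. 3b->2: ok.
aac: 3c undefined. 3c->0: no, cc/aac meet in 0. 3c->1: no, aca/aac meet in 1. 3c->2: ok.
All examples now run through 4 states with every (state, symbol) defined. Accept strings end in {0,1}, Reject strings end in {2,3}; accept={0,1}.

states=4 start=0 accept={0,1} delta: 0a->1 0b->0 0c->2 1a->3 1b->3 1c->0 2a->2 2b->3 2c->0 3a->0 3b->2 3c->2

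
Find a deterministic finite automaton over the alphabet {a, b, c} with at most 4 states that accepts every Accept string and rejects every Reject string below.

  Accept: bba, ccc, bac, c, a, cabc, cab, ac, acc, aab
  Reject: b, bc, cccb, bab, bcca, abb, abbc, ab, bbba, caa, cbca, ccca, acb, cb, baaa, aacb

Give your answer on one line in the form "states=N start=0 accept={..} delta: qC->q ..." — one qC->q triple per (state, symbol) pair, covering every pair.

Grow the machine one transition at a time. Run the examples from 0; the earliest place one falls off (shortest prefix, ties alphabetical) gets sent to the lowest-numbered state that keeps every Accept/Reject pair distinguishable — a pair clashes when both reach the same state with identical unread suffix — and to a fresh state only if none does.
a: 0a undefined. 0a->0: no, aab/b meet in 0 with "b" left. Open state 1: 0a->1.
b: 0b undefined. 0b->0: no, bba/bbba meet in 1. 0b->1: no, a/b meet in 1. Open state 2: 0b->2.
c: 0c undefined. 0c->0: no, a/ccca meet in 1. 0c->1: ok.
aa: 1a undefined. 1a->0: no, c/caa meet in 1. 1a->1: no, c/caa meet in 1. 1a->2: ok.
ab: 1b undefined. 1b->0: ok.
ac: 1c undefined. 1c->0: no, ac/cccb meet in 0. 1c->1: ok.
ba: 2a undefined. 2a->0: ok.
bb: 2b undefined. 2b->0: no, cab/cccb meet in 0. 2b->1: no, bba/b meet in 2. 2b->2: no, bba/cccb meet in 0. Open state 3: 2b->3.
bc: 2c undefined. 2c->0: ok.
bba: 3a undefined. 3a->0: no, bba/bc meet in 0. 3a->1: ok.
bbb: 3b undefined. 3b->0: no, bba/bbba meet in 1. 3b->1: ok.
cabc: 3c undefined. 3c->0: no, cabc/bc meet in 0. 3c->1: ok.
All examples now run through 4 states with every (state, symbol) defined. Accept strings end in {1,3}, Reject strings end in {0,2}; accept={1,3}.

states=4 start=0 accept={1,3} delta: 0a->1 0b->2 0c->1 1a->2 1b->0 1c->1 2a->0 2b->3 2c->0 3a->1 3b->1 3c->1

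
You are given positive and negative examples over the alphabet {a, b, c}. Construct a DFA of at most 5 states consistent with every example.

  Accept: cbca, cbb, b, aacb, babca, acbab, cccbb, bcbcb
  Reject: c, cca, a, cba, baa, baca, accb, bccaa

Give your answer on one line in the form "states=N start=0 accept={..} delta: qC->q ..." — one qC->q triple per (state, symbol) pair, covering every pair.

states=5 start=0 accept={1} delta: 0a->0 0b->1 0c->2 1a->0 1b->1 1c->3 2a->0 2b->1 2c->4 3a->1 3b->0 3c->0 4a->0 4b->0 4c->0

State merging on the prefix tree: take the shortest (then alphabetical) example prefix whose next move is undefined and point that move at state 0, else 1, else 2, ...; a target is out if some Accept/Reject pair would then sit in one state with the same input left (inseparable). If every existing state is out, open a new one.
a: 0a undefined. 0a->0: ok.
b: 0b undefined. 0b->0: no, b/a meet in 0. Open state 1: 0b->1.
c: 0c undefined. 0c->0: no, b/accb meet in 1. 0c->1: no, b/c meet in 1. Open state 2: 0c->2.
ba: 1a undefined. 1a->0: ok.
bc: 1c undefined. 1c->0: no, babca/a meet in 0. 1c->1: no, babca/a meet in 0. 1c->2: no, babca/baca meet in 2 with "a" left. Open state 3: 1c->3.
cb: 2b undefined. 2b->0: no, cbca/baca meet in 2 with "a" left. 2b->1: ok.
cc: 2c undefined. 2c->0: no, b/accb meet in 1. 2c->1: no, cbb/accb meet in 1 with "b" left. 2c->2: no, b/accb meet in 1. 2c->3: no, cbca/cca meet in 3 with "a" left. Open state 4: 2c->4.
bcb: 3b undefined. 3b->0: ok.
bcc: 3c undefined. 3c->0: ok.
cbb: 1b undefined. 1b->0: no, cbb/a meet in 0. 1b->1: ok.
cca: 4a undefined. 4a->0: ok.
ccc: 4c undefined. 4c->0: ok.
accb: 4b undefined. 4b->0: ok.
baca: 2a undefined. 2a->0: ok.
cbca: 3a undefined. 3a->0: no, cbca/cca meet in 0. 3a->1: ok.
All examples now run through 5 states with every (state, symbol) defined. Accept strings end in {1}, Reject strings end in {0,2}; accept={1}.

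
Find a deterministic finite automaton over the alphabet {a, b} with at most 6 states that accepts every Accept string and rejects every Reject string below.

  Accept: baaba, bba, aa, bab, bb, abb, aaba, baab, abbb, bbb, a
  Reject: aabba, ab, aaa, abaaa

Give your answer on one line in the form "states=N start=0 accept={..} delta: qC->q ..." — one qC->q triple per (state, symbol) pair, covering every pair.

Grow the machine one transition at a time. Run the examples from 0; the earliest place one falls off (shortest prefix, ties alphabetical) gets sent to the lowest-numbered state that keeps every Accept/Reject pair distinguishable — a pair clashes when both reach the same state with identical unread suffix — and to a fresh state only if none does.
a: 0a undefined. 0a->0: no, bba/aabba meet in 0 with "bba" left. Open state 1: 0a->1.
b: 0b undefined. 0b->0: no, bab/ab meet in 1 with "b" left. 0b->1: no, bb/ab meet in 1 with "b" left. Open state 2: 0b->2.
aa: 1a undefined. 1a->0: no, bba/aabba meet in 2 with "ba" left. 1a->1: no, aa/aaa meet in 1. 1a->2: ok.
ab: 1b undefined. 1b->0: ok.
ba: 2a undefined. 2a->0: no, baab/ab meet in 0. 2a->1: no, bab/ab meet in 0. 2a->2: no, aa/aaa meet in 2. Open state 3: 2a->3.
bb: 2b undefined. 2b->0: no, bb/ab meet in 0. 2b->1: no, bb/aabba meet in 1. 2b->2: no, bba/aabba meet in 3. 2b->3: no, bb/aaa meet in 3. Open state 4: 2b->4.
baa: 3a undefined. 3a->0: no, baaba/aaa meet in 3. 3a->1: no, baab/ab meet in 0. 3a->2: ok.
bab: 3b undefined. 3b->0: no, bab/ab meet in 0. 3b->1: ok.
bba: 4a undefined. 4a->0: no, baaba/ab meet in 0. 4a->1: ok.
bbb: 4b undefined. 4b->0: no, baaba/aabba meet in 1. 4b->1: no, aa/aabba meet in 2. 4b->2: ok.
All examples now run through 5 states with every (state, symbol) defined. Accept strings end in {1,2,4}, Reject strings end in {0,3}; accept={1,2,4}.

states=5 start=0 accept={1,2,4} delta: 0a->1 0b->2 1a->2 1b->0 2a->3 2b->4 3a->2 3b->1 4a->1 4b->2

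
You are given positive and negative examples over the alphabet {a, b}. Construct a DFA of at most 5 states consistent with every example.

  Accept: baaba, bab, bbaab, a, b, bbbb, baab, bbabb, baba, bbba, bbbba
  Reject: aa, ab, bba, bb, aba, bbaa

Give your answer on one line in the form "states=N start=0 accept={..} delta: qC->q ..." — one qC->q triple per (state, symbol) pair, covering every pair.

states=4 start=0 accept={0,1,3} delta: 0a->1 0b->1 1a->2 1b->2 2a->2 2b->3 3a->0 3b->0

State merging on the prefix tree: take the shortest (then alphabetical) example prefix whose next move is undefined and point that move at state 0, else 1, else 2, ...; a target is out if some Accept/Reject pair would then sit in one state with the same input left (inseparable). If every existing state is out, open a new one.
a: 0a undefined. 0a->0: no, a/aa meet in 0. Open state 1: 0a->1.
b: 0b undefined. 0b->0: no, bab/ab meet in 1 with "b" left. 0b->1: ok.
aa: 1a undefined. 1a->0: no, baaba/bba meet in 1 with "ba" left. 1a->1: no, baaba/bba meet in 1 with "ba" left. Open state 2: 1a->2.
ab: 1b undefined. 1b->0: no, a/bba meet in 1. 1b->1: no, a/ab meet in 1. 1b->2: ok.
aba: 2a undefined. 2a->0: no, baaba/aa meet in 2. 2a->1: no, baaba/bba meet in 1. 2a->2: ok.
bab: 2b undefined. 2b->0: no, bbbba/aa meet in 2. 2b->1: no, baaba/aa meet in 2. 2b->2: no, baaba/aa meet in 2. Open state 3: 2b->3.
baba: 3a undefined. 3a->0: ok.
bbbb: 3b undefined. 3b->0: ok.
All examples now run through 4 states with every (state, symbol) defined. Accept strings end in {0,1,3}, Reject strings end in {2}; accept={0,1,3}.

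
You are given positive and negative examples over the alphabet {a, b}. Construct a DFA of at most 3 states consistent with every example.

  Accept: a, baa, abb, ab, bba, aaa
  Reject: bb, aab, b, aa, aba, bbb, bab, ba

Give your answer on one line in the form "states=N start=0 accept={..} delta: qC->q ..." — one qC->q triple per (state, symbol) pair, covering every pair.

states=3 start=0 accept={1} delta: 0a->1 0b->2 1a->0 1b->1 2a->0 2b->0

Fold the examples into a partial DFA from state 0: repeatedly fix the first undefined (state, symbol) met by the shortest-then-alphabetical prefix, trying targets in increasing order and rejecting any under which an Accept and a Reject string meet in one state with the same remainder; add a state when all current targets are rejected. Accepting states are where Accept strings end.
a: 0a undefined. 0a->0: no, a/aa meet in 0. Open state 1: 0a->1.
b: 0b undefined. 0b->0: no, a/ba meet in 1. 0b->1: no, a/b meet in 1. Open state 2: 0b->2.
aa: 1a undefined. 1a->0: ok.
ab: 1b undefined. 1b->0: no, a/aba meet in 1. 1b->1: ok.
ba: 2a undefined. 2a->0: ok.
bb: 2b undefined. 2b->0: ok.
All examples now run through 3 states with every (state, symbol) defined. Accept strings end in {1}, Reject strings end in {0,2}; accept={1}.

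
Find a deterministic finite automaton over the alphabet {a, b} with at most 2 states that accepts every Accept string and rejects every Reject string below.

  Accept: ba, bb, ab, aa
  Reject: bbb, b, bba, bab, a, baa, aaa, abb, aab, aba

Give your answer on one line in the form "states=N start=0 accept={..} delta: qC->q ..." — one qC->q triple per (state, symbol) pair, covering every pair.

State merging on the prefix tree: take the shortest (then alphabetical) example prefix whose next move is undefined and point that move at state 0, else 1, else 2, ...; a target is out if some Accept/Reject pair would then sit in one state with the same input left (inseparable). If every existing state is out, open a new one.
a: 0a undefined. 0a->0: no, ba/aba meet in 0 with "ba" left. Open state 1: 0a->1.
b: 0b undefined. 0b->0: no, ba/bba meet in 1. 0b->1: ok.
aa: 1a undefined. 1a->0: ok.
ab: 1b undefined. 1b->0: ok.
All examples now run through 2 states with every (state, symbol) defined. Accept strings end in {0}, Reject strings end in {1}; accept={0}.

states=2 start=0 accept={0} delta: 0a->1 0b->1 1a->0 1b->0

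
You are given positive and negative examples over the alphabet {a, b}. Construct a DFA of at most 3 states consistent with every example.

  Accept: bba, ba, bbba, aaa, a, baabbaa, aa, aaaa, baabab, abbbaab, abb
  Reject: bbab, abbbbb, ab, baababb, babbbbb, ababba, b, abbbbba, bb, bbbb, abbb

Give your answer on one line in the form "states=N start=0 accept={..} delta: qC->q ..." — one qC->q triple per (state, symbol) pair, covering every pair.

Grow the machine one transition at a time. Run the examples from 0; the earliest place one falls off (shortest prefix, ties alphabetical) gets sent to the lowest-numbered state that keeps every Accept/Reject pair distinguishable — a pair clashes when both reach the same state with identical unread suffix — and to a fresh state only if none does.
a: 0a undefined. 0a->0: no, abb/bb meet in 0 with "bb" left. Open state 1: 0a->1.
b: 0b undefined. 0b->0: ok.
aa: 1a undefined. 1a->0: no, baabbaa/b meet in 0. 1a->1: ok.
ab: 1b undefined. 1b->0: no, bba/ababba meet in 1. 1b->1: no, bba/bbab meet in 1. Open state 2: 1b->2.
aba: 2a undefined. 2a->0: no, bba/ababba meet in 1. 2a->1: no, baabab/bbab meet in 2. 2a->2: ok.
abb: 2b undefined. 2b->0: no, bba/ababba meet in 1. 2b->1: ok.
All examples now run through 3 states with every (state, symbol) defined. Accept strings end in {1}, Reject strings end in {0,2}; accept={1}.

states=3 start=0 accept={1} delta: 0a->1 0b->0 1a->1 1b->2 2a->2 2b->1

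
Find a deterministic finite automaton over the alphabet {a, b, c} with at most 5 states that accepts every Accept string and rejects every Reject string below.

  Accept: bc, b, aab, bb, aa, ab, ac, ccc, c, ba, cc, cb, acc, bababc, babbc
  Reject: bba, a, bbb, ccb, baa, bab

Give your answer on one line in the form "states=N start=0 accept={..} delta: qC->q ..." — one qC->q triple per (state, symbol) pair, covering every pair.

states=4 start=0 accept={0,2,3} delta: 0a->1 0b->2 0c->2 1a->0 1b->0 1c->0 2a->3 2b->3 2c->3 3a->1 3b->1 3c->0

Fold the examples into a partial DFA from state 0: repeatedly fix the first undefined (state, symbol) met by the shortest-then-alphabetical prefix, trying targets in increasing order and rejecting any under which an Accept and a Reject string meet in one state with the same remainder; add a state when all current targets are rejected. Accepting states are where Accept strings end.
a: 0a undefined. 0a->0: no, aa/a meet in 0. Open state 1: 0a->1.
b: 0b undefined. 0b->0: no, b/bbb meet in 0. 0b->1: no, b/a meet in 1. Open state 2: 0b->2.
c: 0c undefined. 0c->0: no, b/ccb meet in 2. 0c->1: no, c/a meet in 1. 0c->2: ok.
aa: 1a undefined. 1a->0: ok.
ab: 1b undefined. 1b->0: ok.
ac: 1c undefined. 1c->0: ok.
ba: 2a undefined. 2a->0: no, b/bab meet in 2. 2a->1: no, aa/baa meet in 0. 2a->2: no, b/baa meet in 2. Open state 3: 2a->3.
bb: 2b undefined. 2b->0: no, b/bbb meet in 2. 2b->1: no, bb/a meet in 1. 2b->2: no, b/bbb meet in 2. 2b->3: ok.
bc: 2c undefined. 2c->0: no, b/ccb meet in 2. 2c->1: no, bc/a meet in 1. 2c->2: no, bb/ccb meet in 3. 2c->3: ok.
baa: 3a undefined. 3a->0: no, aa/bba meet in 0. 3a->1: ok.
bab: 3b undefined. 3b->0: no, aa/bbb meet in 0. 3b->1: ok.
ccc: 3c undefined. 3c->0: ok.
All examples now run through 4 states with every (state, symbol) defined. Accept strings end in {0,2,3}, Reject strings end in {1}; accept={0,2,3}.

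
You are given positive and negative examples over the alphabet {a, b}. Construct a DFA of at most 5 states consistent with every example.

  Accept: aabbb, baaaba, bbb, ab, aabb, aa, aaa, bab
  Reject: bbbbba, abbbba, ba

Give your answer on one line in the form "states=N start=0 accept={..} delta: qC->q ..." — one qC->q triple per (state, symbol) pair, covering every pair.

states=3 start=0 accept={0,1} delta: 0a->0 0b->1 1a->2 1b->1 2a->1 2b->0

Fold the examples into a partial DFA from state 0: repeatedly fix the first undefined (state, symbol) met by the shortest-then-alphabetical prefix, trying targets in increasing order and rejecting any under which an Accept and a Reject string meet in one state with the same remainder; add a state when all current targets are rejected. Accepting states are where Accept strings end.
a: 0a undefined. 0a->0: ok.
b: 0b undefined. 0b->0: no, aabbb/bbbbba meet in 0. Open state 1: 0b->1.
ba: 1a undefined. 1a->0: no, baaaba/ba meet in 0. 1a->1: no, ab/ba meet in 1. Open state 2: 1a->2.
bb: 1b undefined. 1b->0: no, aabb/abbbba meet in 0. 1b->1: ok.
baa: 2a undefined. 2a->0: no, baaaba/bbbbba meet in 2. 2a->1: ok.
bab: 2b undefined. 2b->0: ok.
All examples now run through 3 states with every (state, symbol) defined. Accept strings end in {0,1}, Reject strings end in {2}; accept={0,1}.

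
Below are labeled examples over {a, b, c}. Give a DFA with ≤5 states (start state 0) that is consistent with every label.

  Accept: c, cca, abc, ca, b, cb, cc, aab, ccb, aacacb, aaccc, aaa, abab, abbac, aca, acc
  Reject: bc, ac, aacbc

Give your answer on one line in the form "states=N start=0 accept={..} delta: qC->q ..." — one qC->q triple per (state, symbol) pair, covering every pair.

Fold the examples into a partial DFA from state 0: repeatedly fix the first undefined (state, symbol) met by the shortest-then-alphabetical prefix, trying targets in increasing order and rejecting any under which an Accept and a Reject string meet in one state with the same remainder; add a state when all current targets are rejected. Accepting states are where Accept strings end.
a: 0a undefined. 0a->0: no, c/ac meet in 0 with "c" left. Open state 1: 0a->1.
b: 0b undefined. 0b->0: no, c/bc meet in 0 with "c" left. 0b->1: ok.
c: 0c undefined. 0c->0: ok.
aa: 1a undefined. 1a->0: ok.
ab: 1b undefined. 1b->0: ok.
ac: 1c undefined. 1c->0: no, c/bc meet in 0. 1c->1: no, cca/bc meet in 1. Open state 2: 1c->2.
aca: 2a undefined. 2a->0: ok.
acc: 2c undefined. 2c->0: ok.
aacacb: 2b undefined. 2b->0: ok.
All examples now run through 3 states with every (state, symbol) defined. Accept strings end in {0,1}, Reject strings end in {2}; accept={0,1}.

states=3 start=0 accept={0,1} delta: 0a->1 0b->1 0c->0 1a->0 1b->0 1c->2 2a->0 2b->0 2c->0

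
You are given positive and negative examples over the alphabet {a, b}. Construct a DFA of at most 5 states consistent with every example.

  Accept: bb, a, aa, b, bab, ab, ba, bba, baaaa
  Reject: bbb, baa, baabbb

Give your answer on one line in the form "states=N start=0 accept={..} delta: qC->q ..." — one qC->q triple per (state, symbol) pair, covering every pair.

states=5 start=0 accept={0,1,2,3} delta: 0a->0 0b->1 1a->2 1b->3 2a->4 2b->0 3a->0 3b->4 4a->0 4b->1

Fold the examples into a partial DFA from state 0: repeatedly fix the first undefined (state, symbol) met by the shortest-then-alphabetical prefix, trying targets in increasing order and rejecting any under which an Accept and a Reject string meet in one state with the same remainder; add a state when all current targets are rejected. Accepting states are where Accept strings end.
a: 0a undefined. 0a->0: ok.
b: 0b undefined. 0b->0: no, bb/bbb meet in 0. Open state 1: 0b->1.
ba: 1a undefined. 1a->0: no, a/baa meet in 0. 1a->1: no, b/baa meet in 1. Open state 2: 1a->2.
bb: 1b undefined. 1b->0: no, b/bbb meet in 1. 1b->1: no, bb/bbb meet in 1. 1b->2: no, bab/bbb meet in 2 with "b" left. Open state 3: 1b->3.
baa: 2a undefined. 2a->0: no, a/baa meet in 0. 2a->1: no, b/baa meet in 1. 2a->2: no, ba/baa meet in 2. 2a->3: no, bb/baa meet in 3. Open state 4: 2a->4.
bab: 2b undefined. 2b->0: ok.
bba: 3a undefined. 3a->0: ok.
bbb: 3b undefined. 3b->0: no, a/bbb meet in 0. 3b->1: no, b/bbb meet in 1. 3b->2: no, ba/bbb meet in 2. 3b->3: no, bb/bbb meet in 3. 3b->4: ok.
baaa: 4a undefined. 4a->0: ok.
baab: 4b undefined. 4b->0: no, bb/baabbb meet in 3. 4b->1: ok.
All examples now run through 5 states with every (state, symbol) defined. Accept strings end in {0,1,2,3}, Reject strings end in {4}; accept={0,1,2,3}.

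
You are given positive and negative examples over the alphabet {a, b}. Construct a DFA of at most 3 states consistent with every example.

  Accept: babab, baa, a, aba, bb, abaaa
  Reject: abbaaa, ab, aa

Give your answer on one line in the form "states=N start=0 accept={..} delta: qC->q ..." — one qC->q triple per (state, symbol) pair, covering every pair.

Fold the examples into a partial DFA from state 0: repeatedly fix the first undefined (state, symbol) met by the shortest-then-alphabetical prefix, trying targets in increasing order and rejecting any under which an Accept and a Reject string meet in one state with the same remainder; add a state when all current targets are rejected. Accepting states are where Accept strings end.
a: 0a undefined. 0a->0: no, a/aa meet in 0. Open state 1: 0a->1.
b: 0b undefined. 0b->0: no, baa/aa meet in 1 with "a" left. 0b->1: no, bb/ab meet in 1 with "b" left. Open state 2: 0b->2.
aa: 1a undefined. 1a->0: ok.
ab: 1b undefined. 1b->0: ok.
ba: 2a undefined. 2a->0: ok.
bb: 2b undefined. 2b->0: no, bb/abbaaa meet in 0. 2b->1: ok.
All examples now run through 3 states with every (state, symbol) defined. Accept strings end in {1,2}, Reject strings end in {0}; accept={1,2}.

states=3 start=0 accept={1,2} delta: 0a->1 0b->2 1a->0 1b->0 2a->0 2b->1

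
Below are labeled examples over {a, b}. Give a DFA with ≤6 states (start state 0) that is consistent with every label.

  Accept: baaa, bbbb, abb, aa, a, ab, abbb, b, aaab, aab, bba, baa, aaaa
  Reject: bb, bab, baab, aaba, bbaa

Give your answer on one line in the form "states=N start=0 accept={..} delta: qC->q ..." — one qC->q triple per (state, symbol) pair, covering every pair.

states=6 start=0 accept={0,1,2,5} delta: 0a->1 0b->2 1a->0 1b->1 2a->3 2b->4 3a->5 3b->3 4a->2 4b->0 5a->0 5b->3

State merging on the prefix tree: take the shortest (then alphabetical) example prefix whose next move is undefined and point that move at state 0, else 1, else 2, ...; a target is out if some Accept/Reject pair would then sit in one state with the same input left (inseparable). If every existing state is out, open a new one.
a: 0a undefined. 0a->0: no, abb/bb meet in 0 with "bb" left. Open state 1: 0a->1.
b: 0b undefined. 0b->0: no, bbbb/bb meet in 0. 0b->1: no, ab/bb meet in 1 with "b" left. Open state 2: 0b->2.
aa: 1a undefined. 1a->0: ok.
ab: 1b undefined. 1b->0: no, abbb/bb meet in 2 with "b" left. 1b->1: ok.
ba: 2a undefined. 2a->0: no, baaa/aaba meet in 0. 2a->1: no, baaa/bab meet in 1. 2a->2: no, baaa/aaba meet in 2. Open state 3: 2a->3.
bb: 2b undefined. 2b->0: no, bbbb/bb meet in 0. 2b->1: no, bbbb/bb meet in 1. 2b->2: no, bbbb/bb meet in 2. 2b->3: no, baaa/bbaa meet in 3 with "aa" left. Open state 4: 2b->4.
baa: 3a undefined. 3a->0: no, b/baab meet in 2. 3a->1: no, abb/baab meet in 1. 3a->2: no, baaa/aaba meet in 3. 3a->3: no, baaa/aaba meet in 3. 3a->4: no, baa/bb meet in 4. Open state 5: 3a->5.
bab: 3b undefined. 3b->0: no, aa/bab meet in 0. 3b->1: no, abb/bab meet in 1. 3b->2: no, b/bab meet in 2. 3b->3: ok.
bba: 4a undefined. 4a->0: no, abb/bbaa meet in 1. 4a->1: no, aa/bbaa meet in 0. 4a->2: ok.
bbb: 4b undefined. 4b->0: ok.
baaa: 5a undefined. 5a->0: ok.
baab: 5b undefined. 5b->0: no, baaa/baab meet in 0. 5b->1: no, abb/baab meet in 1. 5b->2: no, bbbb/baab meet in 2. 5b->3: ok.
All examples now run through 6 states with every (state, symbol) defined. Accept strings end in {0,1,2,5}, Reject strings end in {3,4}; accept={0,1,2,5}.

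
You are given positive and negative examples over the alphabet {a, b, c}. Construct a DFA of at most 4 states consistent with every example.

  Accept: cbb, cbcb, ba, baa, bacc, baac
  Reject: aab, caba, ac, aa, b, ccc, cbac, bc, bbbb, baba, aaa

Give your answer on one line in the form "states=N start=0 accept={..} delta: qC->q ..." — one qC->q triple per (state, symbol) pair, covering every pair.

Fold the examples into a partial DFA from state 0: repeatedly fix the first undefined (state, symbol) met by the shortest-then-alphabetical prefix, trying targets in increasing order and rejecting any under which an Accept and a Reject string meet in one state with the same remainder; add a state when all current targets are rejected. Accepting states are where Accept strings end.
a: 0a undefined. 0a->0: ok.
b: 0b undefined. 0b->0: no, ba/aab meet in 0. Open state 1: 0b->1.
c: 0c undefined. 0c->0: no, ba/caba meet in 1 with "a" left. 0c->1: ok.
ba: 1a undefined. 1a->0: no, ba/caba meet in 0. 1a->1: no, ba/aab meet in 1. Open state 2: 1a->2.
bb: 1b undefined. 1b->0: no, cbb/aab meet in 1. 1b->1: no, cbb/aab meet in 1. 1b->2: no, baac/cbac meet in 2 with "ac" left. Open state 3: 1b->3.
bc: 1c undefined. 1c->0: ok.
baa: 2a undefined. 2a->0: no, baa/aa meet in 0. 2a->1: no, baa/aab meet in 1. 2a->2: ok.
bab: 2b undefined. 2b->0: ok.
bac: 2c undefined. 2c->0: no, bacc/aab meet in 1. 2c->1: no, bacc/caba meet in 0. 2c->2: ok.
bbb: 3b undefined. 3b->0: no, cbb/caba meet in 0. 3b->1: no, cbb/aab meet in 1. 3b->2: ok.
cba: 3a undefined. 3a->0: ok.
cbc: 3c undefined. 3c->0: no, cbcb/aab meet in 1. 3c->1: ok.
All examples now run through 4 states with every (state, symbol) defined. Accept strings end in {2,3}, Reject strings end in {0,1}; accept={2,3}.

states=4 start=0 accept={2,3} delta: 0a->0 0b->1 0c->1 1a->2 1b->3 1c->0 2a->2 2b->0 2c->2 3a->0 3b->2 3c->1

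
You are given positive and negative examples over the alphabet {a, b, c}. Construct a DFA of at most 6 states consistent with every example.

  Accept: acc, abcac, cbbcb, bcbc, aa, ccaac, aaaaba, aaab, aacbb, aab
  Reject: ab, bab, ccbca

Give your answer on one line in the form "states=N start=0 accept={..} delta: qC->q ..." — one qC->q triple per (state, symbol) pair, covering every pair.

Fold the examples into a partial DFA from state 0: repeatedly fix the first undefined (state, symbol) met by the shortest-then-alphabetical prefix, trying targets in increasing order and rejecting any under which an Accept and a Reject string meet in one state with the same remainder; add a state when all current targets are rejected. Accepting states are where Accept strings end.
a: 0a undefined. 0a->0: no, aaab/ab meet in 0 with "b" left. Open state 1: 0a->1.
b: 0b undefined. 0b->0: ok.
c: 0c undefined. 0c->0: ok.
aa: 1a undefined. 1a->0: no, aaaaba/ccbca meet in 1. 1a->1: no, aa/ccbca meet in 1. Open state 2: 1a->2.
ab: 1b undefined. 1b->0: no, cbbcb/ab meet in 0. 1b->1: ok.
ac: 1c undefined. 1c->0: ok.
aaa: 2a undefined. 2a->0: ok.
aab: 2b undefined. 2b->0: ok.
aac: 2c undefined. 2c->0: ok.
All examples now run through 3 states with every (state, symbol) defined. Accept strings end in {0,2}, Reject strings end in {1}; accept={0,2}.

states=3 start=0 accept={0,2} delta: 0a->1 0b->0 0c->0 1a->2 1b->1 1c->0 2a->0 2b->0 2c->0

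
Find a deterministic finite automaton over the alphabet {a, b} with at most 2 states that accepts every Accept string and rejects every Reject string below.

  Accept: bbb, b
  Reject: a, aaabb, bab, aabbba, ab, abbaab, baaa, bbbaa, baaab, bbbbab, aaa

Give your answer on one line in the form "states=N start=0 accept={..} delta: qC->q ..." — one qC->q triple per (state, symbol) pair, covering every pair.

Grow the machine one transition at a time. Run the examples from 0; the earliest place one falls off (shortest prefix, ties alphabetical) gets sent to the lowest-numbered state that keeps every Accept/Reject pair distinguishable — a pair clashes when both reach the same state with identical unread suffix — and to a fresh state only if none does.
a: 0a undefined. 0a->0: no, b/ab meet in 0 with "b" left. Open state 1: 0a->1.
b: 0b undefined. 0b->0: ok.
aa: 1a undefined. 1a->0: no, bbb/bbbaa meet in 0. 1a->1: ok.
ab: 1b undefined. 1b->0: no, bbb/aaabb meet in 0. 1b->1: ok.
All examples now run through 2 states with every (state, symbol) defined. Accept strings end in {0}, Reject strings end in {1}; accept={0}.

states=2 start=0 accept={0} delta: 0a->1 0b->0 1a->1 1b->1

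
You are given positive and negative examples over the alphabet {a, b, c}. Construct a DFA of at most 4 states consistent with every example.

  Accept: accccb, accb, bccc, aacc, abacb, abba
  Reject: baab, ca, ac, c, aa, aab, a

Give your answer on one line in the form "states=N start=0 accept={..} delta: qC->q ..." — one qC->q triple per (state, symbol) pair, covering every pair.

states=3 start=0 accept={2} delta: 0a->0 0b->1 0c->1 1a->0 1b->2 1c->2 2a->2 2b->2 2c->1

Grow the machine one transition at a time. Run the examples from 0; the earliest place one falls off (shortest prefix, ties alphabetical) gets sent to the lowest-numbered state that keeps every Accept/Reject pair distinguishable — a pair clashes when both reach the same state with identical unread suffix — and to a fresh state only if none does.
a: 0a undefined. 0a->0: ok.
b: 0b undefined. 0b->0: no, abba/baab meet in 0. Open state 1: 0b->1.
c: 0c undefined. 0c->0: no, accccb/aab meet in 1. 0c->1: ok.
ba: 1a undefined. 1a->0: ok.
bc: 1c undefined. 1c->0: no, accccb/baab meet in 1. 1c->1: no, bccc/baab meet in 1. Open state 2: 1c->2.
abb: 1b undefined. 1b->0: no, abacb/ca meet in 0. 1b->1: no, abacb/baab meet in 1. 1b->2: ok.
bcc: 2c undefined. 2c->0: no, bccc/baab meet in 1. 2c->1: ok.
abba: 2a undefined. 2a->0: no, abba/ca meet in 0. 2a->1: no, abba/baab meet in 1. 2a->2: ok.
accb: 2b undefined. 2b->0: no, accccb/ca meet in 0. 2b->1: no, accccb/baab meet in 1. 2b->2: ok.
All examples now run through 3 states with every (state, symbol) defined. Accept strings end in {2}, Reject strings end in {0,1}; accept={2}.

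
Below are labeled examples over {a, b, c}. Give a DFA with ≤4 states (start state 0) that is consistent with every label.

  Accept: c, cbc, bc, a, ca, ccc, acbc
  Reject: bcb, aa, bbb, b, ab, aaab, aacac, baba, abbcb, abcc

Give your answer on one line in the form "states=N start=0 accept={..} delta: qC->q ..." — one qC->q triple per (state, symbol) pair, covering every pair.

Fold the examples into a partial DFA from state 0: repeatedly fix the first undefined (state, symbol) met by the shortest-then-alphabetical prefix, trying targets in increasing order and rejecting any under which an Accept and a Reject string meet in one state with the same remainder; add a state when all current targets are rejected. Accepting states are where Accept strings end.
a: 0a undefined. 0a->0: no, a/aa meet in 0. Open state 1: 0a->1.
b: 0b undefined. 0b->0: ok.
c: 0c undefined. 0c->0: no, c/bcb meet in 0. 0c->1: no, ca/aa meet in 1 with "a" left. Open state 2: 0c->2.
aa: 1a undefined. 1a->0: ok.
ab: 1b undefined. 1b->0: no, a/baba meet in 1. 1b->1: no, a/ab meet in 1. 1b->2: no, c/ab meet in 2. Open state 3: 1b->3.
ac: 1c undefined. 1c->0: ok.
ca: 2a undefined. 2a->0: no, c/aacac meet in 2. 2a->1: ok.
cb: 2b undefined. 2b->0: ok.
cc: 2c undefined. 2c->0: ok.
abb: 3b undefined. 3b->0: ok.
abc: 3c undefined. 3c->0: no, c/abcc meet in 2. 3c->1: ok.
baba: 3a undefined. 3a->0: ok.
All examples now run through 4 states with every (state, symbol) defined. Accept strings end in {1,2}, Reject strings end in {0,3}; accept={1,2}.

states=4 start=0 accept={1,2} delta: 0a->1 0b->0 0c->2 1a->0 1b->3 1c->0 2a->1 2b->0 2c->0 3a->0 3b->0 3c->1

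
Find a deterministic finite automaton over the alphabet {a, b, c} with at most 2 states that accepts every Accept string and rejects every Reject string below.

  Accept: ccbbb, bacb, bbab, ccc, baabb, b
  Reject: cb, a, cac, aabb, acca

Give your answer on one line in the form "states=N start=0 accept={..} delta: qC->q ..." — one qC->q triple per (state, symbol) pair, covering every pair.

Grow the machine one transition at a time. Run the examples from 0; the earliest place one falls off (shortest prefix, ties alphabetical) gets sent to the lowest-numbered state that keeps every Accept/Reject pair distinguishable — a pair clashes when both reach the same state with identical unread suffix — and to a fresh state only if none does.
a: 0a undefined. 0a->0: ok.
b: 0b undefined. 0b->0: no, bacb/cb meet in 0 with "cb" left. Open state 1: 0b->1.
c: 0c undefined. 0c->0: no, ccc/a meet in 0. 0c->1: ok.
ba: 1a undefined. 1a->0: no, bacb/cb meet in 1 with "b" left. 1a->1: ok.
bb: 1b undefined. 1b->0: ok.
cc: 1c undefined. 1c->0: ok.
All examples now run through 2 states with every (state, symbol) defined. Accept strings end in {1}, Reject strings end in {0}; accept={1}.

states=2 start=0 accept={1} delta: 0a->0 0b->1 0c->1 1a->1 1b->0 1c->0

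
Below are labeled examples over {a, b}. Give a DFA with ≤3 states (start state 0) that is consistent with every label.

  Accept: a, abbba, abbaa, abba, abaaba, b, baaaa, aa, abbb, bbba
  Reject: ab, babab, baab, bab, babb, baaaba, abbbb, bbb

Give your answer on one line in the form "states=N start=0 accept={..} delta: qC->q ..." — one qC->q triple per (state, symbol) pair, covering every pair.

State merging on the prefix tree: take the shortest (then alphabetical) example prefix whose next move is undefined and point that move at state 0, else 1, else 2, ...; a target is out if some Accept/Reject pair would then sit in one state with the same input left (inseparable). If every existing state is out, open a new one.
a: 0a undefined. 0a->0: no, b/ab meet in 0 with "b" left. Open state 1: 0a->1.
b: 0b undefined. 0b->0: no, b/bbb meet in 0. 0b->1: ok.
aa: 1a undefined. 1a->0: no, a/babab meet in 1. 1a->1: ok.
ab: 1b undefined. 1b->0: no, a/babb meet in 1. 1b->1: no, a/ab meet in 1. Open state 2: 1b->2.
aba: 2a undefined. 2a->0: no, a/babab meet in 1. 2a->1: no, a/baaaba meet in 1. 2a->2: ok.
abb: 2b undefined. 2b->0: ok.
All examples now run through 3 states with every (state, symbol) defined. Accept strings end in {1}, Reject strings end in {0,2}; accept={1}.

states=3 start=0 accept={1} delta: 0a->1 0b->1 1a->1 1b->2 2a->2 2b->0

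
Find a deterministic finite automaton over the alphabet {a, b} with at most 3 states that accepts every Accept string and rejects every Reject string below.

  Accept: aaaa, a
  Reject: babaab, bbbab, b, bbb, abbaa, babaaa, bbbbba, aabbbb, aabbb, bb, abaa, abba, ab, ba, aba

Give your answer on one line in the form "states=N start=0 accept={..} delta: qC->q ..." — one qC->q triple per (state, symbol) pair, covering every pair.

Fold the examples into a partial DFA from state 0: repeatedly fix the first undefined (state, symbol) met by the shortest-then-alphabetical prefix, trying targets in increasing order and rejecting any under which an Accept and a Reject string meet in one state with the same remainder; add a state when all current targets are rejected. Accepting states are where Accept strings end.
a: 0a undefined. 0a->0: ok.
b: 0b undefined. 0b->0: no, aaaa/babaab meet in 0. Open state 1: 0b->1.
ba: 1a undefined. 1a->0: no, aaaa/babaaa meet in 0. 1a->1: ok.
bb: 1b undefined. 1b->0: no, aaaa/bbbab meet in 0. 1b->1: ok.
All examples now run through 2 states with every (state, symbol) defined. Accept strings end in {0}, Reject strings end in {1}; accept={0}.

states=2 start=0 accept={0} delta: 0a->0 0b->1 1a->1 1b->1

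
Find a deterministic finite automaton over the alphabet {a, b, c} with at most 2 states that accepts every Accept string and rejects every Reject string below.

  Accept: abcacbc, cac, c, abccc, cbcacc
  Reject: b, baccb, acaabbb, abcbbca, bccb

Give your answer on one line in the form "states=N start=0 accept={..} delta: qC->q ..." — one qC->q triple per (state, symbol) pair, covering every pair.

State merging on the prefix tree: take the shortest (then alphabetical) example prefix whose next move is undefined and point that move at state 0, else 1, else 2, ...; a target is out if some Accept/Reject pair would then sit in one state with the same input left (inseparable). If every existing state is out, open a new one.
a: 0a undefined. 0a->0: ok.
b: 0b undefined. 0b->0: ok.
c: 0c undefined. 0c->0: no, abcacbc/b meet in 0. Open state 1: 0c->1.
ca: 1a undefined. 1a->0: ok.
cb: 1b undefined. 1b->0: ok.
bcc: 1c undefined. 1c->0: no, cbcacc/b meet in 0. 1c->1: ok.
All examples now run through 2 states with every (state, symbol) defined. Accept strings end in {1}, Reject strings end in {0}; accept={1}.

states=2 start=0 accept={1} delta: 0a->0 0b->0 0c->1 1a->0 1b->0 1c->1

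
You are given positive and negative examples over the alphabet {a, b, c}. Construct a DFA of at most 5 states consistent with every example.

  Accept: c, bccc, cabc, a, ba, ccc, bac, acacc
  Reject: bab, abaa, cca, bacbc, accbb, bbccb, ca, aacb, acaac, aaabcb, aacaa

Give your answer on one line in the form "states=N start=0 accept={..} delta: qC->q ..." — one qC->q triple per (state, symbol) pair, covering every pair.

states=4 start=0 accept={0,2} delta: 0a->0 0b->1 0c->2 1a->2 1b->0 1c->0 2a->3 2b->3 2c->2 3a->3 3b->1 3c->1

State merging on the prefix tree: take the shortest (then alphabetical) example prefix whose next move is undefined and point that move at state 0, else 1, else 2, ...; a target is out if some Accept/Reject pair would then sit in one state with the same input left (inseparable). If every existing state is out, open a new one.
a: 0a undefined. 0a->0: ok.
b: 0b undefined. 0b->0: no, a/bab meet in 0. Open state 1: 0b->1.
c: 0c undefined. 0c->0: no, c/cca meet in 0. 0c->1: no, ba/ca meet in 1 with "a" left. Open state 2: 0c->2.
ba: 1a undefined. 1a->0: no, a/abaa meet in 0. 1a->1: no, ba/abaa meet in 1. 1a->2: ok.
bb: 1b undefined. 1b->0: ok.
bc: 1c undefined. 1c->0: ok.
ca: 2a undefined. 2a->0: no, c/acaac meet in 2. 2a->1: no, c/aacaa meet in 2. 2a->2: no, c/abaa meet in 2. Open state 3: 2a->3.
cc: 2c undefined. 2c->0: no, bccc/cca meet in 0. 2c->1: no, c/cca meet in 2. 2c->2: ok.
bab: 2b undefined. 2b->0: no, c/bacbc meet in 2. 2b->1: no, a/bacbc meet in 0. 2b->2: no, c/bab meet in 2. 2b->3: ok.
cab: 3b undefined. 3b->0: no, a/accbb meet in 0. 3b->1: ok.
acaa: 3a undefined. 3a->0: no, c/acaac meet in 2. 3a->1: no, cabc/acaac meet in 0. 3a->2: no, c/acaac meet in 2. 3a->3: ok.
acac: 3c undefined. 3c->0: no, cabc/bacbc meet in 0. 3c->1: ok.
All examples now run through 4 states with every (state, symbol) defined. Accept strings end in {0,2}, Reject strings end in {1,3}; accept={0,2}.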